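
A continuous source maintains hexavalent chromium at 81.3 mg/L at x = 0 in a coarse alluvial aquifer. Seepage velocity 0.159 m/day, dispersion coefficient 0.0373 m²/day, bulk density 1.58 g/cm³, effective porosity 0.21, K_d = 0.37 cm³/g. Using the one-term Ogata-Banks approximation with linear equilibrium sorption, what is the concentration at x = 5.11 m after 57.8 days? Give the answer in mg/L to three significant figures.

Retardation factor R = 1 + ρ_b·K_d/n = 1 + 1.58 × 0.37/0.21 = 3.784.
Sorption retards both mechanisms: v_R = v/R = 0.04202 m/day, D_R = D/R = 0.009857 m²/day.
v_R·t = 0.04202 × 57.8 = 2.428756 m; 2√(D_R t) = 1.510 m; argument = (5.11 − 2.428756)/1.510 = 1.776.
C = C₀ × ½·erfc(1.776) = 81.3 × 0.006009 = 0.489 mg/L.

0.489 mg/L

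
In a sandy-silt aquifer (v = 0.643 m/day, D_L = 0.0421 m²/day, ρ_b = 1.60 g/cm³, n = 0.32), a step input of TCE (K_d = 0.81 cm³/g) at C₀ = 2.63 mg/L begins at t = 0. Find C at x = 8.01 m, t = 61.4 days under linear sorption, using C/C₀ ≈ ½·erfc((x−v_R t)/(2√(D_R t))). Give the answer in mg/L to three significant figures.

1.12 mg/L

Retardation factor R = 1 + ρ_b·K_d/n = 1 + 1.60 × 0.81/0.32 = 5.050.
Sorption retards both mechanisms: v_R = v/R = 0.1273 m/day, D_R = D/R = 0.008337 m²/day.
v_R·t = 0.1273 × 61.4 = 7.81622 m; 2√(D_R t) = 1.431 m; argument = (8.01 − 7.81622)/1.431 = 0.1354.
C = C₀ × ½·erfc(0.1354) = 2.63 × 0.4241 = 1.12 mg/L.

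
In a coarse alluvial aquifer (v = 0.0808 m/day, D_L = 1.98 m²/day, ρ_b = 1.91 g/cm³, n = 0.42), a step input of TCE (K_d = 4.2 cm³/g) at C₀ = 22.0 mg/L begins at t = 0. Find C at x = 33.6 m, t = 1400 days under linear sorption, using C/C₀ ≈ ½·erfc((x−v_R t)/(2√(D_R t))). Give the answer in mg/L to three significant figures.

1.01 mg/L

Retardation factor R = 1 + ρ_b·K_d/n = 1 + 1.91 × 4.2/0.42 = 20.10.
Sorption retards both mechanisms: v_R = v/R = 0.004020 m/day, D_R = D/R = 0.09851 m²/day.
v_R·t = 0.004020 × 1400 = 5.628 m; 2√(D_R t) = 23.49 m; argument = (33.6 − 5.628)/23.49 = 1.191.
C = C₀ × ½·erfc(1.191) = 22.0 × 0.04606 = 1.01 mg/L.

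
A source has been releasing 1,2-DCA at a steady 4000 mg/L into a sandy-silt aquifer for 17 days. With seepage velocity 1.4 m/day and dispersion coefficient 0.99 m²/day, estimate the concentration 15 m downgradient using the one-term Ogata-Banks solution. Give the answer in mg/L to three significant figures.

3740 mg/L

For a continuous step input, C/C₀ ≈ ½·erfc((x−vt)/(2√(Dt))).
vt = 1.4 × 17 = 23.8 m and 2√(Dt) = 2√(0.99 × 17) = 8.205 m.
Argument (x−vt)/(2√(Dt)) = (15 − 23.8)/8.205 = -1.073; ½·erfc(-1.073) = 0.9354.
C = 4000 × 0.9354 = 3740 mg/L.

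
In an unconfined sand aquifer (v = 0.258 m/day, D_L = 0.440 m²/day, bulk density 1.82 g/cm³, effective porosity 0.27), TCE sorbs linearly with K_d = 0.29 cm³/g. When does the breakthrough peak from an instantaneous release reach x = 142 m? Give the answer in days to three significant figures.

Retardation factor R = 1 + ρ_b·K_d/n = 1 + 1.82 × 0.29/0.27 = 2.955.
Sorption retards both mechanisms: v_R = v/R = 0.08731 m/day, D_R = D/R = 0.1489 m²/day.
Peak time from v_R²t² + 2D_R t − x² = 0: t = (√(D_R² + v_R²x²) − D_R)/v_R².
√(D_R² + v_R²x²) = √(0.1489² + 0.08731² × 142²) = 12.40; v_R² = 0.007623.
t = (12.40 − 0.1489)/0.007623 = 1610 days.

1610 days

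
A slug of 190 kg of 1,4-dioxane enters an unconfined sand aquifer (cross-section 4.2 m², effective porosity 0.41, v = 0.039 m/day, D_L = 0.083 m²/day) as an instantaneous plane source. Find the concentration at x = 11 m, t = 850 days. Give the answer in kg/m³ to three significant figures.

For an instantaneous plane source, C(x,t) = M/(n_e·A·√(4πDt)) · exp(−(x−vt)²/(4Dt)), with n_e·A the pore (flow) area.
Plume center vt = 0.039 × 850 = 33.15 m, so the well at 11 m is 22.15 m upgradient of the peak.
√(4πDt) = 29.78 m, giving peak height M/(n_e·A·√(4πDt)) = 190/(0.41 × 4.2 × 29.78) = 3.705 kg/m³.
(x−vt)²/(4Dt) = (-22.15)²/(4 × 0.083 × 850) = 1.739; exp(−1.739) = 0.1757.
C = 3.705 × 0.1757 = 0.651 kg/m³.

0.651 kg/m³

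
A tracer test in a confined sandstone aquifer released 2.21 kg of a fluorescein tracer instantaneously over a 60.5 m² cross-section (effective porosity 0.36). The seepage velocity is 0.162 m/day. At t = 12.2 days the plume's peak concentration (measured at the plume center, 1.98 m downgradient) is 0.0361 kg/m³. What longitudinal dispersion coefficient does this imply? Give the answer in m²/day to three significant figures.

0.0515 m²/day

At the plume center C_max = M/(n_e·A·√(4πDt)), so D = M²/(4πt·(n_e·A·C_max)²).
n_e·A·C_max = 0.36 × 60.5 × 0.0361 = 0.7863 kg/m.
D = 2.21²/(4π × 12.2 × 0.7863²) = 0.0515 m²/day.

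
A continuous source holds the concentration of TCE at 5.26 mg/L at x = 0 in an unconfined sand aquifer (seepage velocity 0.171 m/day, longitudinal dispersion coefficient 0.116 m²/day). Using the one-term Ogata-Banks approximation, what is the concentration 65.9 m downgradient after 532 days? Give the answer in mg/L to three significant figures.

5.20 mg/L

For a continuous step input, C/C₀ ≈ ½·erfc((x−vt)/(2√(Dt))).
vt = 0.171 × 532 = 90.972 m and 2√(Dt) = 2√(0.116 × 532) = 15.71 m.
Argument (x−vt)/(2√(Dt)) = (65.9 − 90.972)/15.71 = -1.596; ½·erfc(-1.596) = 0.9880.
C = 5.26 × 0.9880 = 5.20 mg/L.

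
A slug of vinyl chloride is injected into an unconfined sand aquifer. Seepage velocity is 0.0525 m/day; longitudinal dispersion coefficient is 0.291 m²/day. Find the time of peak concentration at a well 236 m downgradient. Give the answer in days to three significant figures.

For the 1D instantaneous-source solution, setting ∂C/∂t = 0 at fixed x gives v²t² + 2Dt − x² = 0, so t = (√(D² + v²x²) − D)/v².
√(D² + v²x²) = √(0.291² + 0.0525² × 236²) = 12.39; v² = 0.00275625.
t = (12.39 − 0.291)/0.00275625 = 4390 days (vs. the pure-advection estimate x/v = 4500 d).

4390 days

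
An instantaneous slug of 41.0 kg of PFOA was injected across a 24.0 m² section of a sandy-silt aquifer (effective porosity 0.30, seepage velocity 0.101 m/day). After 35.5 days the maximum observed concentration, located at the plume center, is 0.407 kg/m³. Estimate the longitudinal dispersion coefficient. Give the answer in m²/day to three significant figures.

0.439 m²/day

At the plume center C_max = M/(n_e·A·√(4πDt)), so D = M²/(4πt·(n_e·A·C_max)²).
n_e·A·C_max = 0.30 × 24.0 × 0.407 = 2.930 kg/m.
D = 41.0²/(4π × 35.5 × 2.930²) = 0.439 m²/day.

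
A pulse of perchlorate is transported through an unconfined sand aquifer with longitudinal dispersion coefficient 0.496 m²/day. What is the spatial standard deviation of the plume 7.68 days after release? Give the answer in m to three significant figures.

Dispersive spreading gives a Gaussian with σ² = 2Dt; advection only shifts the center.
σ = √(2 × 0.496 × 7.68) = 2.76 m.

2.76 m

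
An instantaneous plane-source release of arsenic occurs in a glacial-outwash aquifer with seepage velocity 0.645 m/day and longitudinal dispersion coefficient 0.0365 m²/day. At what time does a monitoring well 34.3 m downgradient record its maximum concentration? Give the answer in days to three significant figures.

For the 1D instantaneous-source solution, setting ∂C/∂t = 0 at fixed x gives v²t² + 2Dt − x² = 0, so t = (√(D² + v²x²) − D)/v².
√(D² + v²x²) = √(0.0365² + 0.645² × 34.3²) = 22.12; v² = 0.416025.
t = (22.12 − 0.0365)/0.416025 = 53.1 days (vs. the pure-advection estimate x/v = 53.2 d).

53.1 days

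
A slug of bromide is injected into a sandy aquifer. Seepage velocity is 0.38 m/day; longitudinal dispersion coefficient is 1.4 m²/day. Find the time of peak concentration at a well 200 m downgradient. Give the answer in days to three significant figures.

517 days

For the 1D instantaneous-source solution, setting ∂C/∂t = 0 at fixed x gives v²t² + 2Dt − x² = 0, so t = (√(D² + v²x²) − D)/v².
√(D² + v²x²) = √(1.4² + 0.38² × 200²) = 76.01; v² = 0.1444.
t = (76.01 − 1.4)/0.1444 = 517 days (vs. the pure-advection estimate x/v = 526 d).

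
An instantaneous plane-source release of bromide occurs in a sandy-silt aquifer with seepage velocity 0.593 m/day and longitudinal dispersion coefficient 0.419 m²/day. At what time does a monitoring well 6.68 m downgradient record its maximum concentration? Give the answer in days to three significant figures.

For the 1D instantaneous-source solution, setting ∂C/∂t = 0 at fixed x gives v²t² + 2Dt − x² = 0, so t = (√(D² + v²x²) − D)/v².
√(D² + v²x²) = √(0.419² + 0.593² × 6.68²) = 3.983; v² = 0.351649.
t = (3.983 − 0.419)/0.351649 = 10.1 days (vs. the pure-advection estimate x/v = 11.3 d).

10.1 days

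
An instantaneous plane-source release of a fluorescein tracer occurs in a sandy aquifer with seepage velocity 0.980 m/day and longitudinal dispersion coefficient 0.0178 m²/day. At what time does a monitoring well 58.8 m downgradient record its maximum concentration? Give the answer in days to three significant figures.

For the 1D instantaneous-source solution, setting ∂C/∂t = 0 at fixed x gives v²t² + 2Dt − x² = 0, so t = (√(D² + v²x²) − D)/v².
√(D² + v²x²) = √(0.0178² + 0.980² × 58.8²) = 57.62; v² = 0.9604.
t = (57.62 − 0.0178)/0.9604 = 60.0 days (vs. the pure-advection estimate x/v = 60.0 d).

60.0 days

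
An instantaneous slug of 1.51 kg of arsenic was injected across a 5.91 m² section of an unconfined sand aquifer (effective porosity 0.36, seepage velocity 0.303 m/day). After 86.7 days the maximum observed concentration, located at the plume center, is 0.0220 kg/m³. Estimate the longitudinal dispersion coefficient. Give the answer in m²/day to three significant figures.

0.955 m²/day

At the plume center C_max = M/(n_e·A·√(4πDt)), so D = M²/(4πt·(n_e·A·C_max)²).
n_e·A·C_max = 0.36 × 5.91 × 0.0220 = 0.04681 kg/m.
D = 1.51²/(4π × 86.7 × 0.04681²) = 0.955 m²/day.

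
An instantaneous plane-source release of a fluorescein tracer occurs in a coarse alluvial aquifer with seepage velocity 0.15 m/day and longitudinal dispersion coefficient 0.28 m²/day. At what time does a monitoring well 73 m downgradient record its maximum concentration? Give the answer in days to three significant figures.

For the 1D instantaneous-source solution, setting ∂C/∂t = 0 at fixed x gives v²t² + 2Dt − x² = 0, so t = (√(D² + v²x²) − D)/v².
√(D² + v²x²) = √(0.28² + 0.15² × 73²) = 10.95; v² = 0.0225.
t = (10.95 − 0.28)/0.0225 = 474 days (vs. the pure-advection estimate x/v = 487 d).

474 days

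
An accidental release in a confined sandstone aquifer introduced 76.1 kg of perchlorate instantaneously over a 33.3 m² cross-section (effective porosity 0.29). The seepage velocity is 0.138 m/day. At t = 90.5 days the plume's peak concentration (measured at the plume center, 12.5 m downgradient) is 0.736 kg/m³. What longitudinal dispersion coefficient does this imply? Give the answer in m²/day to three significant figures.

0.101 m²/day

At the plume center C_max = M/(n_e·A·√(4πDt)), so D = M²/(4πt·(n_e·A·C_max)²).
n_e·A·C_max = 0.29 × 33.3 × 0.736 = 7.108 kg/m.
D = 76.1²/(4π × 90.5 × 7.108²) = 0.101 m²/day.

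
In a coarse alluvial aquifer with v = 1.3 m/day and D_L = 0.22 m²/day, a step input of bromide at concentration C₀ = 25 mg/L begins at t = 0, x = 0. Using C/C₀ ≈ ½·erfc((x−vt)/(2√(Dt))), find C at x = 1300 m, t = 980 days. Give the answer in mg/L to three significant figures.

2.63 mg/L

For a continuous step input, C/C₀ ≈ ½·erfc((x−vt)/(2√(Dt))).
vt = 1.3 × 980 = 1274 m and 2√(Dt) = 2√(0.22 × 980) = 29.37 m.
Argument (x−vt)/(2√(Dt)) = (1300 − 1274)/29.37 = 0.8853; ½·erfc(0.8853) = 0.1053.
C = 25 × 0.1053 = 2.63 mg/L.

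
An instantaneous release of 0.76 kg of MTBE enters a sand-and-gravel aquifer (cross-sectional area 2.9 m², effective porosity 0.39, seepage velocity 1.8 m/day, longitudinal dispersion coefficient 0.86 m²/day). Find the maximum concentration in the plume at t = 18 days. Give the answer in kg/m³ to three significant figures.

The peak of an instantaneous 1D plume sits at x = vt; there the Gaussian factor is 1 and C_max = M/(n_e·A·√(4πDt)), where n_e·A is the pore area the mass is dissolved in.
√(4πDt) = √(4π × 0.86 × 18) = 13.95 m, so C_max = 0.76/(0.39 × 2.9 × 13.95) = 0.0482 kg/m³.

0.0482 kg/m³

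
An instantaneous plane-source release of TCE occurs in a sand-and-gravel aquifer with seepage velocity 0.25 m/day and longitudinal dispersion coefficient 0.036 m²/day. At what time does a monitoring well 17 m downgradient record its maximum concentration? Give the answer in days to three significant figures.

67.4 days

For the 1D instantaneous-source solution, setting ∂C/∂t = 0 at fixed x gives v²t² + 2Dt − x² = 0, so t = (√(D² + v²x²) − D)/v².
√(D² + v²x²) = √(0.036² + 0.25² × 17²) = 4.250; v² = 0.0625.
t = (4.250 − 0.036)/0.0625 = 67.4 days (vs. the pure-advection estimate x/v = 68.0 d).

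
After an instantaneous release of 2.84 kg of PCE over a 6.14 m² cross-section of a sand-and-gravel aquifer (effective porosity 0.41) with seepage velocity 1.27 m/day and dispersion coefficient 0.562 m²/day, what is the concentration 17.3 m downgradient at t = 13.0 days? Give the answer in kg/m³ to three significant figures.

0.115 kg/m³

For an instantaneous plane source, C(x,t) = M/(n_e·A·√(4πDt)) · exp(−(x−vt)²/(4Dt)), with n_e·A the pore (flow) area.
Plume center vt = 1.27 × 13.0 = 16.51 m, so the well at 17.3 m is 0.79 m downgradient of the peak.
√(4πDt) = 9.582 m, giving peak height M/(n_e·A·√(4πDt)) = 2.84/(0.41 × 6.14 × 9.582) = 0.1177 kg/m³.
(x−vt)²/(4Dt) = (0.79)²/(4 × 0.562 × 13.0) = 0.02136; exp(−0.02136) = 0.9789.
C = 0.1177 × 0.9789 = 0.115 kg/m³.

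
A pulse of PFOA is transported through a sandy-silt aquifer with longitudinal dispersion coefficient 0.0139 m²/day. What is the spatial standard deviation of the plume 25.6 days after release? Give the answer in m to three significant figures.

0.844 m

Dispersive spreading gives a Gaussian with σ² = 2Dt; advection only shifts the center.
σ = √(2 × 0.0139 × 25.6) = 0.844 m.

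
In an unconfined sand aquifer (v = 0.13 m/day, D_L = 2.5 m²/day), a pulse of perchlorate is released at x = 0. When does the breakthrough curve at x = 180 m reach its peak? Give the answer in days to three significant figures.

For the 1D instantaneous-source solution, setting ∂C/∂t = 0 at fixed x gives v²t² + 2Dt − x² = 0, so t = (√(D² + v²x²) − D)/v².
√(D² + v²x²) = √(2.5² + 0.13² × 180²) = 23.53; v² = 0.0169.
t = (23.53 − 2.5)/0.0169 = 1240 days (vs. the pure-advection estimate x/v = 1380 d).

1240 days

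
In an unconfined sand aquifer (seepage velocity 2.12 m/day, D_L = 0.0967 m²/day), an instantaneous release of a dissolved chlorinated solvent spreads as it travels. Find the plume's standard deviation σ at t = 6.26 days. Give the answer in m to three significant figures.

1.10 m

Dispersive spreading gives a Gaussian with σ² = 2Dt; advection only shifts the center.
σ = √(2 × 0.0967 × 6.26) = 1.10 m.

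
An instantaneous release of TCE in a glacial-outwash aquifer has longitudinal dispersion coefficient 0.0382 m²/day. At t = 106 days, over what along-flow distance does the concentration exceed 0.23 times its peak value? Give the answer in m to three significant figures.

The plume is Gaussian with σ = √(2Dt) = √(2 × 0.0382 × 106) = 2.846 m.
C/C_peak = exp(−Δx²/(2σ²)) = 0.23 ⇒ Δx = σ·√(−2 ln 0.23) = 2.846 × 1.714 = 4.878 m.
Width = 2Δx = 9.76 m.

9.76 m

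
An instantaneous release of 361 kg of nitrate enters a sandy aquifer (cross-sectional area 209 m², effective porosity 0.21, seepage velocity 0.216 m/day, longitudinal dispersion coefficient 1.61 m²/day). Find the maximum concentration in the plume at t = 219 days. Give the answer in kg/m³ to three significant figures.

0.124 kg/m³

The peak of an instantaneous 1D plume sits at x = vt; there the Gaussian factor is 1 and C_max = M/(n_e·A·√(4πDt)), where n_e·A is the pore area the mass is dissolved in.
√(4πDt) = √(4π × 1.61 × 219) = 66.56 m, so C_max = 361/(0.21 × 209 × 66.56) = 0.124 kg/m³.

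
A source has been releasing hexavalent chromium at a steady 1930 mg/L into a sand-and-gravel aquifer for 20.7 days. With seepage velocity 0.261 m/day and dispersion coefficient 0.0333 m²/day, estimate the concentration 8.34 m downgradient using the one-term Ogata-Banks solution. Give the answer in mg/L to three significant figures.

For a continuous step input, C/C₀ ≈ ½·erfc((x−vt)/(2√(Dt))).
vt = 0.261 × 20.7 = 5.4027 m and 2√(Dt) = 2√(0.0333 × 20.7) = 1.660 m.
Argument (x−vt)/(2√(Dt)) = (8.34 − 5.4027)/1.660 = 1.769; ½·erfc(1.769) = 0.006179.
C = 1930 × 0.006179 = 11.9 mg/L.

11.9 mg/L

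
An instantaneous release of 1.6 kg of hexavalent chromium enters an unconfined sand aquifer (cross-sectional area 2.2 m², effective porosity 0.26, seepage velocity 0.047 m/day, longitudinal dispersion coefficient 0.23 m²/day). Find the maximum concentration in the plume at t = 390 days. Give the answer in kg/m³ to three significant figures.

The peak of an instantaneous 1D plume sits at x = vt; there the Gaussian factor is 1 and C_max = M/(n_e·A·√(4πDt)), where n_e·A is the pore area the mass is dissolved in.
√(4πDt) = √(4π × 0.23 × 390) = 33.57 m, so C_max = 1.6/(0.26 × 2.2 × 33.57) = 0.0833 kg/m³.

0.0833 kg/m³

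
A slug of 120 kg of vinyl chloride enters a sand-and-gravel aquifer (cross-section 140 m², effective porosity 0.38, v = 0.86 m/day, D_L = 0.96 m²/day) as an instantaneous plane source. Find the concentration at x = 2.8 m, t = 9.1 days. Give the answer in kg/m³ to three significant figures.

0.104 kg/m³

For an instantaneous plane source, C(x,t) = M/(n_e·A·√(4πDt)) · exp(−(x−vt)²/(4Dt)), with n_e·A the pore (flow) area.
Plume center vt = 0.86 × 9.1 = 7.826 m, so the well at 2.8 m is 5.026 m upgradient of the peak.
√(4πDt) = 10.48 m, giving peak height M/(n_e·A·√(4πDt)) = 120/(0.38 × 140 × 10.48) = 0.2152 kg/m³.
(x−vt)²/(4Dt) = (-5.026)²/(4 × 0.96 × 9.1) = 0.7229; exp(−0.7229) = 0.4853.
C = 0.2152 × 0.4853 = 0.104 kg/m³.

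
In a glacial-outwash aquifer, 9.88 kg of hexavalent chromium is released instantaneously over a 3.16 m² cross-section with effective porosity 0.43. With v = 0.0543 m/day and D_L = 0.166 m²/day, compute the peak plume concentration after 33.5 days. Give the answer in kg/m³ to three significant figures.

0.870 kg/m³

The peak of an instantaneous 1D plume sits at x = vt; there the Gaussian factor is 1 and C_max = M/(n_e·A·√(4πDt)), where n_e·A is the pore area the mass is dissolved in.
√(4πDt) = √(4π × 0.166 × 33.5) = 8.360 m, so C_max = 9.88/(0.43 × 3.16 × 8.360) = 0.870 kg/m³.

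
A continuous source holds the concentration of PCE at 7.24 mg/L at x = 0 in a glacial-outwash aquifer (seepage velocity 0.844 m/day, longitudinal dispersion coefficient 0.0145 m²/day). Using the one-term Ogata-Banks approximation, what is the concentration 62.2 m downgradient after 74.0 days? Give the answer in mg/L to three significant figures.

For a continuous step input, C/C₀ ≈ ½·erfc((x−vt)/(2√(Dt))).
vt = 0.844 × 74.0 = 62.456 m and 2√(Dt) = 2√(0.0145 × 74.0) = 2.072 m.
Argument (x−vt)/(2√(Dt)) = (62.2 − 62.456)/2.072 = -0.1236; ½·erfc(-0.1236) = 0.5694.
C = 7.24 × 0.5694 = 4.12 mg/L.

4.12 mg/L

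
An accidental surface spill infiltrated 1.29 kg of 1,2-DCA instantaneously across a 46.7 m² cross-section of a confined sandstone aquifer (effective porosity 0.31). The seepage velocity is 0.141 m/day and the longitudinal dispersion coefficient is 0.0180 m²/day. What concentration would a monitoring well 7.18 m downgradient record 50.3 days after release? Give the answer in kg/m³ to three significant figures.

For an instantaneous plane source, C(x,t) = M/(n_e·A·√(4πDt)) · exp(−(x−vt)²/(4Dt)), with n_e·A the pore (flow) area.
Plume center vt = 0.141 × 50.3 = 7.0923 m, so the well at 7.18 m is 0.0877 m downgradient of the peak.
√(4πDt) = 3.373 m, giving peak height M/(n_e·A·√(4πDt)) = 1.29/(0.31 × 46.7 × 3.373) = 0.02642 kg/m³.
(x−vt)²/(4Dt) = (0.0877)²/(4 × 0.0180 × 50.3) = 0.002124; exp(−0.002124) = 0.9979.
C = 0.02642 × 0.9979 = 0.0264 kg/m³.

0.0264 kg/m³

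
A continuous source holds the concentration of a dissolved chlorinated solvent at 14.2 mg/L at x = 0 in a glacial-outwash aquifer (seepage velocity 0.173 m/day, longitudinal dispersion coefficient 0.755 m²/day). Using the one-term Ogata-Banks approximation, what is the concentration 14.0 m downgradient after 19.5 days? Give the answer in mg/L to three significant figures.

0.356 mg/L

For a continuous step input, C/C₀ ≈ ½·erfc((x−vt)/(2√(Dt))).
vt = 0.173 × 19.5 = 3.3735 m and 2√(Dt) = 2√(0.755 × 19.5) = 7.674 m.
Argument (x−vt)/(2√(Dt)) = (14.0 − 3.3735)/7.674 = 1.385; ½·erfc(1.385) = 0.02507.
C = 14.2 × 0.02507 = 0.356 mg/L.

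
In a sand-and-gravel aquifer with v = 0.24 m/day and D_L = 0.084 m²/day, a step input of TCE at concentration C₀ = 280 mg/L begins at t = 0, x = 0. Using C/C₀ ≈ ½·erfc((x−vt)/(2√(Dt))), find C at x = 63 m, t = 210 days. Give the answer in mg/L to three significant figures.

4.75 mg/L

For a continuous step input, C/C₀ ≈ ½·erfc((x−vt)/(2√(Dt))).
vt = 0.24 × 210 = 50.4 m and 2√(Dt) = 2√(0.084 × 210) = 8.400 m.
Argument (x−vt)/(2√(Dt)) = (63 − 50.4)/8.400 = 1.500; ½·erfc(1.500) = 0.01695.
C = 280 × 0.01695 = 4.75 mg/L.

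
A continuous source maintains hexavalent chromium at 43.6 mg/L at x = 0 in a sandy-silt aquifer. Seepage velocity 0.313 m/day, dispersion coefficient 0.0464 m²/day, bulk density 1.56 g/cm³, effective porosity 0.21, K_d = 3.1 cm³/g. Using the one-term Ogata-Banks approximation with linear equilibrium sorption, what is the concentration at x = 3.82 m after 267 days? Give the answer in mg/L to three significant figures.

Retardation factor R = 1 + ρ_b·K_d/n = 1 + 1.56 × 3.1/0.21 = 24.03.
Sorption retards both mechanisms: v_R = v/R = 0.01303 m/day, D_R = D/R = 0.001931 m²/day.
v_R·t = 0.01303 × 267 = 3.47901 m; 2√(D_R t) = 1.436 m; argument = (3.82 − 3.47901)/1.436 = 0.2375.
C = C₀ × ½·erfc(0.2375) = 43.6 × 0.3685 = 16.1 mg/L.

16.1 mg/L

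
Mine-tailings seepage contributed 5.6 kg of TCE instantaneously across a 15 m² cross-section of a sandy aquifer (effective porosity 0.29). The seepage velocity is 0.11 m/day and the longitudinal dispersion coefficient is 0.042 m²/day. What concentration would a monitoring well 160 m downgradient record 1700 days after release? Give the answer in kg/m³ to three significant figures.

0.00335 kg/m³

For an instantaneous plane source, C(x,t) = M/(n_e·A·√(4πDt)) · exp(−(x−vt)²/(4Dt)), with n_e·A the pore (flow) area.
Plume center vt = 0.11 × 1700 = 187 m, so the well at 160 m is 27 m upgradient of the peak.
√(4πDt) = 29.95 m, giving peak height M/(n_e·A·√(4πDt)) = 5.6/(0.29 × 15 × 29.95) = 0.04298 kg/m³.
(x−vt)²/(4Dt) = (-27)²/(4 × 0.042 × 1700) = 2.553; exp(−2.553) = 0.07785.
C = 0.04298 × 0.07785 = 0.00335 kg/m³.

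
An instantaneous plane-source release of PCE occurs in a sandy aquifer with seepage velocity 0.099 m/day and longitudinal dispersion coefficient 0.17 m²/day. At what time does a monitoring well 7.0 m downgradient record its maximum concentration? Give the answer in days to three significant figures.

55.5 days

For the 1D instantaneous-source solution, setting ∂C/∂t = 0 at fixed x gives v²t² + 2Dt − x² = 0, so t = (√(D² + v²x²) − D)/v².
√(D² + v²x²) = √(0.17² + 0.099² × 7.0²) = 0.7135; v² = 0.009801.
t = (0.7135 − 0.17)/0.009801 = 55.5 days (vs. the pure-advection estimate x/v = 70.7 d).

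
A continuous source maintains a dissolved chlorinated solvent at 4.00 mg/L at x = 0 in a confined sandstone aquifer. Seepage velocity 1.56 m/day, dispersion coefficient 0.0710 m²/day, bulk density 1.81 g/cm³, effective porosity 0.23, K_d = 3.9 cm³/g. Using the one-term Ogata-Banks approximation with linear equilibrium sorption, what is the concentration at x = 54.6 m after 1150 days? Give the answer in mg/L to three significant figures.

3.25 mg/L

Retardation factor R = 1 + ρ_b·K_d/n = 1 + 1.81 × 3.9/0.23 = 31.69.
Sorption retards both mechanisms: v_R = v/R = 0.04923 m/day, D_R = D/R = 0.002240 m²/day.
v_R·t = 0.04923 × 1150 = 56.6145 m; 2√(D_R t) = 3.210 m; argument = (54.6 − 56.6145)/3.210 = -0.6276.
C = C₀ × ½·erfc(-0.6276) = 4.00 × 0.8126 = 3.25 mg/L.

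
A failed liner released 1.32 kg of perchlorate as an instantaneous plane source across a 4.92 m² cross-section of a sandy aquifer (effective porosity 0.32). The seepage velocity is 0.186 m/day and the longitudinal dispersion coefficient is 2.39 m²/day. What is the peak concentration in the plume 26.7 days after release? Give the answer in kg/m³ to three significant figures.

0.0296 kg/m³

The peak of an instantaneous 1D plume sits at x = vt; there the Gaussian factor is 1 and C_max = M/(n_e·A·√(4πDt)), where n_e·A is the pore area the mass is dissolved in.
√(4πDt) = √(4π × 2.39 × 26.7) = 28.32 m, so C_max = 1.32/(0.32 × 4.92 × 28.32) = 0.0296 kg/m³.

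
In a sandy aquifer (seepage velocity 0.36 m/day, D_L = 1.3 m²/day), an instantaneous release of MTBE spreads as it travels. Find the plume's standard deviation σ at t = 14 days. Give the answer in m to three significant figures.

Dispersive spreading gives a Gaussian with σ² = 2Dt; advection only shifts the center.
σ = √(2 × 1.3 × 14) = 6.03 m.

6.03 m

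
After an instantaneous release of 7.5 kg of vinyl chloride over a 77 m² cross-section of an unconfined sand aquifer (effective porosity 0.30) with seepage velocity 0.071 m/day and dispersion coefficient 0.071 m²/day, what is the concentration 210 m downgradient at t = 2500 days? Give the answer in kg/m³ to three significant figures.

0.00155 kg/m³

For an instantaneous plane source, C(x,t) = M/(n_e·A·√(4πDt)) · exp(−(x−vt)²/(4Dt)), with n_e·A the pore (flow) area.
Plume center vt = 0.071 × 2500 = 177.5 m, so the well at 210 m is 32.5 m downgradient of the peak.
√(4πDt) = 47.23 m, giving peak height M/(n_e·A·√(4πDt)) = 7.5/(0.30 × 77 × 47.23) = 0.006874 kg/m³.
(x−vt)²/(4Dt) = (32.5)²/(4 × 0.071 × 2500) = 1.488; exp(−1.488) = 0.2258.
C = 0.006874 × 0.2258 = 0.00155 kg/m³.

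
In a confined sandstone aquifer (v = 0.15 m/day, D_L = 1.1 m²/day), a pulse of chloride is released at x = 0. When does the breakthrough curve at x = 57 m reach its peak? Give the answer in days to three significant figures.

334 days

For the 1D instantaneous-source solution, setting ∂C/∂t = 0 at fixed x gives v²t² + 2Dt − x² = 0, so t = (√(D² + v²x²) − D)/v².
√(D² + v²x²) = √(1.1² + 0.15² × 57²) = 8.620; v² = 0.0225.
t = (8.620 − 1.1)/0.0225 = 334 days (vs. the pure-advection estimate x/v = 380 d).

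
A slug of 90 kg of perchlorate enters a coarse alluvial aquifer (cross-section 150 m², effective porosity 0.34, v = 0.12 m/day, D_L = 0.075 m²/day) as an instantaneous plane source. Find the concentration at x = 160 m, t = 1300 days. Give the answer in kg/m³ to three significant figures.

For an instantaneous plane source, C(x,t) = M/(n_e·A·√(4πDt)) · exp(−(x−vt)²/(4Dt)), with n_e·A the pore (flow) area.
Plume center vt = 0.12 × 1300 = 156 m, so the well at 160 m is 4 m downgradient of the peak.
√(4πDt) = 35.00 m, giving peak height M/(n_e·A·√(4πDt)) = 90/(0.34 × 150 × 35.00) = 0.05042 kg/m³.
(x−vt)²/(4Dt) = (4)²/(4 × 0.075 × 1300) = 0.04103; exp(−0.04103) = 0.9598.
C = 0.05042 × 0.9598 = 0.0484 kg/m³.

0.0484 kg/m³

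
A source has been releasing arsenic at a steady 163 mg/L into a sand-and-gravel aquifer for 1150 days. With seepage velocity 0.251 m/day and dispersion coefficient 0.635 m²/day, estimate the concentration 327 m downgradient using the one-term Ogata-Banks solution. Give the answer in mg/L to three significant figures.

25.7 mg/L

For a continuous step input, C/C₀ ≈ ½·erfc((x−vt)/(2√(Dt))).
vt = 0.251 × 1150 = 288.65 m and 2√(Dt) = 2√(0.635 × 1150) = 54.05 m.
Argument (x−vt)/(2√(Dt)) = (327 − 288.65)/54.05 = 0.7095; ½·erfc(0.7095) = 0.1578.
C = 163 × 0.1578 = 25.7 mg/L.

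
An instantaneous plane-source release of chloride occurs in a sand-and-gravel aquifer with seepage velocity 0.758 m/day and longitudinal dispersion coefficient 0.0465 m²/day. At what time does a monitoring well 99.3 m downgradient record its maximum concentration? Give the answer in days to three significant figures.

131 days

For the 1D instantaneous-source solution, setting ∂C/∂t = 0 at fixed x gives v²t² + 2Dt − x² = 0, so t = (√(D² + v²x²) − D)/v².
√(D² + v²x²) = √(0.0465² + 0.758² × 99.3²) = 75.27; v² = 0.574564.
t = (75.27 − 0.0465)/0.574564 = 131 days (vs. the pure-advection estimate x/v = 131 d).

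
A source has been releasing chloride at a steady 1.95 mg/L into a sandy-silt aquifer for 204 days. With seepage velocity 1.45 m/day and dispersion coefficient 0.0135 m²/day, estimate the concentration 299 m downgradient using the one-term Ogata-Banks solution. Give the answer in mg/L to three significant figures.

For a continuous step input, C/C₀ ≈ ½·erfc((x−vt)/(2√(Dt))).
vt = 1.45 × 204 = 295.8 m and 2√(Dt) = 2√(0.0135 × 204) = 3.319 m.
Argument (x−vt)/(2√(Dt)) = (299 − 295.8)/3.319 = 0.9641; ½·erfc(0.9641) = 0.08637.
C = 1.95 × 0.08637 = 0.168 mg/L.

0.168 mg/L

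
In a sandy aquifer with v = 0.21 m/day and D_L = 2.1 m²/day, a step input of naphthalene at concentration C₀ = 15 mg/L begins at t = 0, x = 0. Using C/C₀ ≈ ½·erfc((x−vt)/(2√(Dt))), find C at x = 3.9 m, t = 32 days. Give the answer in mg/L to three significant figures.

For a continuous step input, C/C₀ ≈ ½·erfc((x−vt)/(2√(Dt))).
vt = 0.21 × 32 = 6.72 m and 2√(Dt) = 2√(2.1 × 32) = 16.40 m.
Argument (x−vt)/(2√(Dt)) = (3.9 − 6.72)/16.40 = -0.1720; ½·erfc(-0.1720) = 0.5961.
C = 15 × 0.5961 = 8.94 mg/L.

8.94 mg/L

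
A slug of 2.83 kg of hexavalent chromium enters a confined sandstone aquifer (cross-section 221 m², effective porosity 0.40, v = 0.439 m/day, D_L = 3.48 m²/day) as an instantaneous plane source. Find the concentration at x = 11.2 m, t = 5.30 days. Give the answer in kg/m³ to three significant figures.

For an instantaneous plane source, C(x,t) = M/(n_e·A·√(4πDt)) · exp(−(x−vt)²/(4Dt)), with n_e·A the pore (flow) area.
Plume center vt = 0.439 × 5.30 = 2.3267 m, so the well at 11.2 m is 8.8733 m downgradient of the peak.
√(4πDt) = 15.22 m, giving peak height M/(n_e·A·√(4πDt)) = 2.83/(0.40 × 221 × 15.22) = 0.002103 kg/m³.
(x−vt)²/(4Dt) = (8.8733)²/(4 × 3.48 × 5.30) = 1.067; exp(−1.067) = 0.3440.
C = 0.002103 × 0.3440 = 0.000723 kg/m³.

0.000723 kg/m³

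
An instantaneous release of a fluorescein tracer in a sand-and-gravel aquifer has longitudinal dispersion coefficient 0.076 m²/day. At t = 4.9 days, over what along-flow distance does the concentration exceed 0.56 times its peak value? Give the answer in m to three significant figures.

The plume is Gaussian with σ = √(2Dt) = √(2 × 0.076 × 4.9) = 0.8630 m.
C/C_peak = exp(−Δx²/(2σ²)) = 0.56 ⇒ Δx = σ·√(−2 ln 0.56) = 0.8630 × 1.077 = 0.9295 m.
Width = 2Δx = 1.86 m.

1.86 m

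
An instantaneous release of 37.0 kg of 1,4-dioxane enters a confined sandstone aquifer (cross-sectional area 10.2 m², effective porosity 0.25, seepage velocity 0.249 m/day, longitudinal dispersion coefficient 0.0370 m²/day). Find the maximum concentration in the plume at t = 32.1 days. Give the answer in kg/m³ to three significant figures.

3.76 kg/m³

The peak of an instantaneous 1D plume sits at x = vt; there the Gaussian factor is 1 and C_max = M/(n_e·A·√(4πDt)), where n_e·A is the pore area the mass is dissolved in.
√(4πDt) = √(4π × 0.0370 × 32.1) = 3.863 m, so C_max = 37.0/(0.25 × 10.2 × 3.863) = 3.76 kg/m³.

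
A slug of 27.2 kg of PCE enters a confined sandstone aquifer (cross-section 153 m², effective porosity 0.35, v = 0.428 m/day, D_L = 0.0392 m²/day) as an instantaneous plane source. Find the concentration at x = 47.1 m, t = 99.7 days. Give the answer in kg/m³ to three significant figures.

0.0207 kg/m³

For an instantaneous plane source, C(x,t) = M/(n_e·A·√(4πDt)) · exp(−(x−vt)²/(4Dt)), with n_e·A the pore (flow) area.
Plume center vt = 0.428 × 99.7 = 42.6716 m, so the well at 47.1 m is 4.4284 m downgradient of the peak.
√(4πDt) = 7.008 m, giving peak height M/(n_e·A·√(4πDt)) = 27.2/(0.35 × 153 × 7.008) = 0.07248 kg/m³.
(x−vt)²/(4Dt) = (4.4284)²/(4 × 0.0392 × 99.7) = 1.254; exp(−1.254) = 0.2854.
C = 0.07248 × 0.2854 = 0.0207 kg/m³.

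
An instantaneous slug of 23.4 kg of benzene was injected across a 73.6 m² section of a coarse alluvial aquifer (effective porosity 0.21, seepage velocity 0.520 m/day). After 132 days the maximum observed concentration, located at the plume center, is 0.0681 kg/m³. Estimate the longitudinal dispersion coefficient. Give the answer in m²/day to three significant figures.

At the plume center C_max = M/(n_e·A·√(4πDt)), so D = M²/(4πt·(n_e·A·C_max)²).
n_e·A·C_max = 0.21 × 73.6 × 0.0681 = 1.053 kg/m.
D = 23.4²/(4π × 132 × 1.053²) = 0.298 m²/day.

0.298 m²/day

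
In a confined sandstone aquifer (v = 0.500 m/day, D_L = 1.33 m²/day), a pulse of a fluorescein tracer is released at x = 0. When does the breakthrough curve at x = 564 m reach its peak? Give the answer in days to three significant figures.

1120 days

For the 1D instantaneous-source solution, setting ∂C/∂t = 0 at fixed x gives v²t² + 2Dt − x² = 0, so t = (√(D² + v²x²) − D)/v².
√(D² + v²x²) = √(1.33² + 0.500² × 564²) = 282.0; v² = 0.25.
t = (282.0 − 1.33)/0.25 = 1120 days (vs. the pure-advection estimate x/v = 1130 d).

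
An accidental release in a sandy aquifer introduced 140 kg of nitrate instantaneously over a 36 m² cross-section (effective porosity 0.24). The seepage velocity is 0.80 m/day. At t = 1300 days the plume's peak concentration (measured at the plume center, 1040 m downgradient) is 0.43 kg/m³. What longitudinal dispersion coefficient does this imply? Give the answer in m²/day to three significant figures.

At the plume center C_max = M/(n_e·A·√(4πDt)), so D = M²/(4πt·(n_e·A·C_max)²).
n_e·A·C_max = 0.24 × 36 × 0.43 = 3.715 kg/m.
D = 140²/(4π × 1300 × 3.715²) = 0.0869 m²/day.

0.0869 m²/day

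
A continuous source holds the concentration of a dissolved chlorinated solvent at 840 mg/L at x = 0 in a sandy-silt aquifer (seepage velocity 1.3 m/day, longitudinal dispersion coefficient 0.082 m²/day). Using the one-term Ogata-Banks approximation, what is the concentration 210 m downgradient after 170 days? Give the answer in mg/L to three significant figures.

824 mg/L

For a continuous step input, C/C₀ ≈ ½·erfc((x−vt)/(2√(Dt))).
vt = 1.3 × 170 = 221 m and 2√(Dt) = 2√(0.082 × 170) = 7.467 m.
Argument (x−vt)/(2√(Dt)) = (210 − 221)/7.467 = -1.473; ½·erfc(-1.473) = 0.9814.
C = 840 × 0.9814 = 824 mg/L.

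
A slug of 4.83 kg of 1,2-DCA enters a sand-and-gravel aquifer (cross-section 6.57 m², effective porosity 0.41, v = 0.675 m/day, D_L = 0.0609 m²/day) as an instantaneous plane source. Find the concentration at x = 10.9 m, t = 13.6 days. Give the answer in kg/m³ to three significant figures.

0.228 kg/m³

For an instantaneous plane source, C(x,t) = M/(n_e·A·√(4πDt)) · exp(−(x−vt)²/(4Dt)), with n_e·A the pore (flow) area.
Plume center vt = 0.675 × 13.6 = 9.18 m, so the well at 10.9 m is 1.72 m downgradient of the peak.
√(4πDt) = 3.226 m, giving peak height M/(n_e·A·√(4πDt)) = 4.83/(0.41 × 6.57 × 3.226) = 0.5558 kg/m³.
(x−vt)²/(4Dt) = (1.72)²/(4 × 0.0609 × 13.6) = 0.8930; exp(−0.8930) = 0.4094.
C = 0.5558 × 0.4094 = 0.228 kg/m³.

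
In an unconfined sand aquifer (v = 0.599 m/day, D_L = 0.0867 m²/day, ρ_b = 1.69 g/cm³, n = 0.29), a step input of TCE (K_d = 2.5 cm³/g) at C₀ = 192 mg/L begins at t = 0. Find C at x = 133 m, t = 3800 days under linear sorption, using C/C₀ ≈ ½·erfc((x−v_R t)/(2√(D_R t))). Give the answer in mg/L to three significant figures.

Retardation factor R = 1 + ρ_b·K_d/n = 1 + 1.69 × 2.5/0.29 = 15.57.
Sorption retards both mechanisms: v_R = v/R = 0.03847 m/day, D_R = D/R = 0.005568 m²/day.
v_R·t = 0.03847 × 3800 = 146.186 m; 2√(D_R t) = 9.200 m; argument = (133 − 146.186)/9.200 = -1.433.
C = C₀ × ½·erfc(-1.433) = 192 × 0.9786 = 188 mg/L.

188 mg/L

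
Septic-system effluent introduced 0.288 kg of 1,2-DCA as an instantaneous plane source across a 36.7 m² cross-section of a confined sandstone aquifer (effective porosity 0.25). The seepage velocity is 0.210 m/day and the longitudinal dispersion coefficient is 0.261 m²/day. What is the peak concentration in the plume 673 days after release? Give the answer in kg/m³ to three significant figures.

The peak of an instantaneous 1D plume sits at x = vt; there the Gaussian factor is 1 and C_max = M/(n_e·A·√(4πDt)), where n_e·A is the pore area the mass is dissolved in.
√(4πDt) = √(4π × 0.261 × 673) = 46.98 m, so C_max = 0.288/(0.25 × 36.7 × 46.98) = 0.000668 kg/m³.

0.000668 kg/m³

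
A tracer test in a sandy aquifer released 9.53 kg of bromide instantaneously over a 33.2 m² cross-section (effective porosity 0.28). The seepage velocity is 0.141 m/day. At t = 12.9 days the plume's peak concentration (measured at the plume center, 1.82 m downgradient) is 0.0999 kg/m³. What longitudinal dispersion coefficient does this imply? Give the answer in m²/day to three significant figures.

0.650 m²/day

At the plume center C_max = M/(n_e·A·√(4πDt)), so D = M²/(4πt·(n_e·A·C_max)²).
n_e·A·C_max = 0.28 × 33.2 × 0.0999 = 0.9287 kg/m.
D = 9.53²/(4π × 12.9 × 0.9287²) = 0.650 m²/day.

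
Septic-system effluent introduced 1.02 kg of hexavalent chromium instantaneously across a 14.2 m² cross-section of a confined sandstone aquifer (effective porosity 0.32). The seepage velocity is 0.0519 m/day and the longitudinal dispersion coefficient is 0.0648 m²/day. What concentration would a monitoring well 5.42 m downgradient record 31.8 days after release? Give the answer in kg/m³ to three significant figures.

For an instantaneous plane source, C(x,t) = M/(n_e·A·√(4πDt)) · exp(−(x−vt)²/(4Dt)), with n_e·A the pore (flow) area.
Plume center vt = 0.0519 × 31.8 = 1.65042 m, so the well at 5.42 m is 3.76958 m downgradient of the peak.
√(4πDt) = 5.089 m, giving peak height M/(n_e·A·√(4πDt)) = 1.02/(0.32 × 14.2 × 5.089) = 0.04411 kg/m³.
(x−vt)²/(4Dt) = (3.76958)²/(4 × 0.0648 × 31.8) = 1.724; exp(−1.724) = 0.1784.
C = 0.04411 × 0.1784 = 0.00787 kg/m³.

0.00787 kg/m³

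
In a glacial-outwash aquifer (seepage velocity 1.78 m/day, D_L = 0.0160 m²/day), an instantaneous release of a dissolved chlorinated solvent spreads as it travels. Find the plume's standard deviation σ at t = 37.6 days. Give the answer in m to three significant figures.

Dispersive spreading gives a Gaussian with σ² = 2Dt; advection only shifts the center.
σ = √(2 × 0.0160 × 37.6) = 1.10 m.

1.10 m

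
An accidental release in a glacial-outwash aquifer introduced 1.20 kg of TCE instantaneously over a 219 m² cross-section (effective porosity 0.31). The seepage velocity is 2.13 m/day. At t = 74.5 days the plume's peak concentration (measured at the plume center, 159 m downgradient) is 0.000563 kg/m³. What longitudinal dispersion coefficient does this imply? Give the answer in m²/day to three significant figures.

1.05 m²/day

At the plume center C_max = M/(n_e·A·√(4πDt)), so D = M²/(4πt·(n_e·A·C_max)²).
n_e·A·C_max = 0.31 × 219 × 0.000563 = 0.03822 kg/m.
D = 1.20²/(4π × 74.5 × 0.03822²) = 1.05 m²/day.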